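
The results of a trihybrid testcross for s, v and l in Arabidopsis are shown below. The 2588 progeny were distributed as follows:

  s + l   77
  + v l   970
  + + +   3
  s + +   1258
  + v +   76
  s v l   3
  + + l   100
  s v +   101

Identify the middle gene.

s

The two most frequent reciprocal classes, s + + and + v l, are the parental types, so the F1 was s + + / + v l.
The two rarest classes, + + + and s v l, are the double crossovers. Comparing them with the parentals, only the s allele has switched, so s is the middle locus and the order is v – s – l.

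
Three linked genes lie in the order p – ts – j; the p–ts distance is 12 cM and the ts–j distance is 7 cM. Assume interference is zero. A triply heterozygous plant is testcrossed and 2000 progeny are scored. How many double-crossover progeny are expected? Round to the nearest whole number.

Map distances give recombination frequencies of 0.120 and 0.070 for the two intervals.
With no interference, expected double-crossover frequency = 0.120 × 0.070 = 0.00840.
Expected number = 0.00840 × 2000 = 16.80 ≈ 17.

17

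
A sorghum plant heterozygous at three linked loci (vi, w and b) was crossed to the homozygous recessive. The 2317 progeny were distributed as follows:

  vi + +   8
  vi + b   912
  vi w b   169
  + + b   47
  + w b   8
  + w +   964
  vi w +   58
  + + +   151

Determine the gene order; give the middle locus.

b

The two most frequent reciprocal classes, vi + b and + w +, are the parental types, so the F1 was vi + b / + w +.
The two rarest classes, vi + + and + w b, are the double crossovers. Comparing them with the parentals, only the b allele has switched, so b is the middle locus and the order is vi – b – w.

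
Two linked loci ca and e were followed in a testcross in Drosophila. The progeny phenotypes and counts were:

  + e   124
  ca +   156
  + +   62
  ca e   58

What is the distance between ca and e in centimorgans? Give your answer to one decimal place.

The two most frequent classes, + e (124) and ca + (156), are the parental types, so the F1 was + e / ca +.
The recombinant classes are + + and ca e: 62 + 58 = 120.
Recombination frequency = 120/400 = 0.3000 ≈ 30.0%, i.e. 30.0 centimorgans.

30.0 centimorgans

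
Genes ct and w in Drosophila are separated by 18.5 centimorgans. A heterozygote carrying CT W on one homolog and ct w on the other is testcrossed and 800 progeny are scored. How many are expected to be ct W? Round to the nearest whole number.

A map distance of 18.5 centimorgans corresponds to a recombination frequency of 0.185.
The F1 is CT W / ct w, so ct W is a recombinant gamete class with expected frequency r/2 = 0.185/2 = 0.0925.
Expected number = 0.0925 × 800 = 74.00 ≈ 74.

74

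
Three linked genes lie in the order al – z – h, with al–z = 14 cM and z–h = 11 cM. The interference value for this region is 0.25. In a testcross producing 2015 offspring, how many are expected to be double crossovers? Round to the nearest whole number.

Map distances give recombination frequencies of 0.140 and 0.110 for the two intervals.
With interference 0.25 (so coincidence = 0.75), expected double-crossover frequency = 0.140 × 0.110 × 0.75 = 0.01155.
Expected number = 0.01155 × 2015 = 23.27 ≈ 23.

23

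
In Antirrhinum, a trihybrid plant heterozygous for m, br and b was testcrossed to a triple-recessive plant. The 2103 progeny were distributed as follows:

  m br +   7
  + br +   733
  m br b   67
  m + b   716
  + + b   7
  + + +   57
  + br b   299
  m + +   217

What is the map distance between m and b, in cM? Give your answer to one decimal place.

The two most frequent reciprocal classes, m + b and + br +, are the parental types, so the F1 was m + b / + br +.
The two rarest classes, + + b and m br +, are the double crossovers. Comparing them with the parentals, only the m allele has switched, so m is the middle locus and the order is b – m – br.
Crossovers in the b–m interval produce the single-crossover classes m + + and + br b (217 + 299 = 516) plus the double crossovers (14).
RF(b–m) = (516 + 14) / 2103 = 530/2103 = 0.2520 → 25.2 cM.

25.2 cM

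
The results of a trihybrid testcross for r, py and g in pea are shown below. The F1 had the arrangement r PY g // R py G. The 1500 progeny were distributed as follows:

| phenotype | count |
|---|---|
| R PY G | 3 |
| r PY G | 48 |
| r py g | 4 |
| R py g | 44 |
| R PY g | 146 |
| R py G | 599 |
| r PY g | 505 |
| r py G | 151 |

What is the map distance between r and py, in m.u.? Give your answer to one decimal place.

The two rarest classes, r py g and R PY G, are the double crossovers. Comparing them with the parentals, only the py allele has switched, so py is the middle locus and the order is r – py – g.
Crossovers in the r–py interval produce the single-crossover classes R PY g and r py G (146 + 151 = 297) plus the double crossovers (7).
RF(r–py) = (297 + 7) / 1500 = 304/1500 = 0.2027 → 20.3 m.u.

20.3 m.u.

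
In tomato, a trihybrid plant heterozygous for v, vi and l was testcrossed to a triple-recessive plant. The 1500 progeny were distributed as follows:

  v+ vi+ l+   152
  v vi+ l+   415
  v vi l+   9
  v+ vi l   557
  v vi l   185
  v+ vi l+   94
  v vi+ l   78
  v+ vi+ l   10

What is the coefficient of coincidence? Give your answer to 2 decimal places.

The two most frequent reciprocal classes, v+ vi l and v vi+ l+, are the parental types, so the F1 was v+ vi l / v vi+ l+.
The two rarest classes, v+ vi+ l and v vi l+, are the double crossovers. Comparing them with the parentals, only the vi allele has switched, so vi is the middle locus and the order is v – vi – l.
v–vi: (337 + 19)/1500 = 0.2373; vi–l: (172 + 19)/1500 = 0.1273.
Expected DCO frequency = 0.2373 × 0.1273 ≈ 0.03021; observed = 19/1500 ≈ 0.01267.
Coefficient of coincidence = 0.01267/0.03021 ≈ 0.42.

0.42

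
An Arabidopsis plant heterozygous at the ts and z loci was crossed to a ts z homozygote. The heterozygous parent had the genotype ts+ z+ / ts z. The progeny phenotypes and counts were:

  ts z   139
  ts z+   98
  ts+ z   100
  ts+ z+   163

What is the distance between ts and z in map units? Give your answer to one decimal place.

39.6 map units

The recombinant classes are ts+ z and ts z+: 100 + 98 = 198.
Recombination frequency = 198/500 = 0.3960 ≈ 39.6%, i.e. 39.6 map units.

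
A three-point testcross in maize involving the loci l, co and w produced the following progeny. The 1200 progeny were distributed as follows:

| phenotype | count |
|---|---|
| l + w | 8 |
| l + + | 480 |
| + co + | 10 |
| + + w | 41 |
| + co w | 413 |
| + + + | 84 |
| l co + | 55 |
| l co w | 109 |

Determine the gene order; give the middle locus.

w

The two most frequent reciprocal classes, + co w and l + +, are the parental types, so the F1 was + co w / l + +.
The two rarest classes, + co + and l + w, are the double crossovers. Comparing them with the parentals, only the w allele has switched, so w is the middle locus and the order is co – w – l.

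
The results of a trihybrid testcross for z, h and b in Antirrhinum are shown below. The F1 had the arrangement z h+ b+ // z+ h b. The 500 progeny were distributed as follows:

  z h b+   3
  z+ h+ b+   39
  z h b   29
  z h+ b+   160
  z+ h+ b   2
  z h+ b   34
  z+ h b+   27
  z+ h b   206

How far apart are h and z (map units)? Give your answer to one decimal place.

The two rarest classes, z h b+ and z+ h+ b, are the double crossovers. Comparing them with the parentals, only the h allele has switched, so h is the middle locus and the order is b – h – z.
Crossovers in the h–z interval produce the single-crossover classes z+ h+ b+ and z h b (39 + 29 = 68) plus the double crossovers (5).
RF(h–z) = (68 + 5) / 500 = 73/500 = 0.1460 → 14.6 map units.

14.6 map units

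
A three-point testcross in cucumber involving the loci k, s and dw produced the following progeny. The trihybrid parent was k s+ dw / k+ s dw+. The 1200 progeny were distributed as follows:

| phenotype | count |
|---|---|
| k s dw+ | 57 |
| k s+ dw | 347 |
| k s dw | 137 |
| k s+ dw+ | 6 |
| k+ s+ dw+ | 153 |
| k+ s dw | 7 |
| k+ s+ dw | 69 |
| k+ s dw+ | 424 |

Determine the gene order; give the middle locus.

The two rarest classes, k s+ dw+ and k+ s dw, are the double crossovers. Comparing them with the parentals, only the dw allele has switched, so dw is the middle locus and the order is k – dw – s.

dw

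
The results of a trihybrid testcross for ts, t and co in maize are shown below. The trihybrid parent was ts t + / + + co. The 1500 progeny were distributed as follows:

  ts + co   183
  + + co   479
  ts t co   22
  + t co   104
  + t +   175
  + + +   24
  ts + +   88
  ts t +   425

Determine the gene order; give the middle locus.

The two rarest classes, ts t co and + + +, are the double crossovers. Comparing them with the parentals, only the co allele has switched, so co is the middle locus and the order is ts – co – t.

co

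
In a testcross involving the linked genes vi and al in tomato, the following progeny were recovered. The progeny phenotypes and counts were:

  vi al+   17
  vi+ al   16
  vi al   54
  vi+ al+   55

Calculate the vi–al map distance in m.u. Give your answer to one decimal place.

23.2 m.u.

The two most frequent classes, vi+ al+ (55) and vi al (54), are the parental types, so the F1 was vi+ al+ / vi al.
The recombinant classes are vi+ al and vi al+: 16 + 17 = 33.
Recombination frequency = 33/142 = 0.2324 ≈ 23.2%, i.e. 23.2 m.u.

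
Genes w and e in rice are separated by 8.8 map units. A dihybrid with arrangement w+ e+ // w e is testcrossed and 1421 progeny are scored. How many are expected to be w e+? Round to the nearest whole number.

63

A map distance of 8.8 map units corresponds to a recombination frequency of 0.088.
The F1 is w+ e+ / w e, so w e+ is a recombinant gamete class with expected frequency r/2 = 0.088/2 = 0.0440.
Expected number = 0.0440 × 1421 = 62.52 ≈ 63.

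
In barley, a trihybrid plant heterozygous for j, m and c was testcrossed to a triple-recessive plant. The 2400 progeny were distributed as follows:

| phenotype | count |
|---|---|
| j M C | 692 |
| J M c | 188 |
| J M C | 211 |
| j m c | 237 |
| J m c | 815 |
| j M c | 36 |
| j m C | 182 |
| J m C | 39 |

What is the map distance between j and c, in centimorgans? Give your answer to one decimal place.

The two most frequent reciprocal classes, J m c and j M C, are the parental types, so the F1 was J m c / j M C.
The two rarest classes, J m C and j M c, are the double crossovers. Comparing them with the parentals, only the c allele has switched, so c is the middle locus and the order is j – c – m.
Crossovers in the j–c interval produce the single-crossover classes j m c and J M C (237 + 211 = 448) plus the double crossovers (75).
RF(j–c) = (448 + 75) / 2400 = 523/2400 = 0.2179 → 21.8 centimorgans.

21.8 centimorgans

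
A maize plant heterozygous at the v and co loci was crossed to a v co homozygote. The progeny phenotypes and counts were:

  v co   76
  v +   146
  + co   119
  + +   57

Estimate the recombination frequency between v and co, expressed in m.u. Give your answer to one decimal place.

The two most frequent classes, + co (119) and v + (146), are the parental types, so the F1 was + co / v +.
The recombinant classes are + + and v co: 57 + 76 = 133.
Recombination frequency = 133/398 = 0.3342 ≈ 33.4%, i.e. 33.4 m.u.

33.4 m.u.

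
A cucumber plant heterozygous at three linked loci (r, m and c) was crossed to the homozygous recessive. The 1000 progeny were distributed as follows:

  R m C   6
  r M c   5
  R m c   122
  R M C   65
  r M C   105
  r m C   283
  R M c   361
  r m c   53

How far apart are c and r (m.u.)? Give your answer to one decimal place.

The two most frequent reciprocal classes, R M c and r m C, are the parental types, so the F1 was R M c / r m C.
The two rarest classes, r M c and R m C, are the double crossovers. Comparing them with the parentals, only the r allele has switched, so r is the middle locus and the order is c – r – m.
Crossovers in the c–r interval produce the single-crossover classes R M C and r m c (65 + 53 = 118) plus the double crossovers (11).
RF(c–r) = (118 + 11) / 1000 = 129/1000 = 0.1290 → 12.9 m.u.

12.9 m.u.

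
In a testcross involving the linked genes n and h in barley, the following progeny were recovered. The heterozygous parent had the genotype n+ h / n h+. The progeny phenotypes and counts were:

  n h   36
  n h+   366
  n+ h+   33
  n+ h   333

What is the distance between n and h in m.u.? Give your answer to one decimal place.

9.0 m.u.

The recombinant classes are n+ h+ and n h: 33 + 36 = 69.
Recombination frequency = 69/768 = 0.0898 ≈ 9.0%, i.e. 9.0 m.u.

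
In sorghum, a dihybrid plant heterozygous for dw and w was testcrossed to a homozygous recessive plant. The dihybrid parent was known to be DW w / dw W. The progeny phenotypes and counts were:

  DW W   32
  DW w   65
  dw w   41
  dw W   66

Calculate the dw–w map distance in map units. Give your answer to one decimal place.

35.8 map units

The recombinant classes are DW W and dw w: 32 + 41 = 73.
Recombination frequency = 73/204 = 0.3578 ≈ 35.8%, i.e. 35.8 map units.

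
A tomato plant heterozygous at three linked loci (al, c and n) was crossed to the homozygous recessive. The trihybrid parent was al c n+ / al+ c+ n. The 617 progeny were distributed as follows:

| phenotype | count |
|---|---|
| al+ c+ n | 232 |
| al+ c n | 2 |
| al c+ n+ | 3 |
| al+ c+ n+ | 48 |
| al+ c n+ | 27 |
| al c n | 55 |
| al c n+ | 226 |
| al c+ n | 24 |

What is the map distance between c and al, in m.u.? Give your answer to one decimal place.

9.1 m.u.

The two rarest classes, al c+ n+ and al+ c n, are the double crossovers. Comparing them with the parentals, only the c allele has switched, so c is the middle locus and the order is al – c – n.
Crossovers in the al–c interval produce the single-crossover classes al+ c n+ and al c+ n (27 + 24 = 51) plus the double crossovers (5).
RF(al–c) = (51 + 5) / 617 = 56/617 = 0.0908 → 9.1 m.u.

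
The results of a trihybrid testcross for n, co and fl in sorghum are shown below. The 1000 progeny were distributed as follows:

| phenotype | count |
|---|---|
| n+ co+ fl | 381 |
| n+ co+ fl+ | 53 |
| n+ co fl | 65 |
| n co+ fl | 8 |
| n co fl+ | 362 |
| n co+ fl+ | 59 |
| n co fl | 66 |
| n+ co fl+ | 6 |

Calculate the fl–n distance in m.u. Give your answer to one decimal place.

13.3 m.u.

The two most frequent reciprocal classes, n+ co+ fl and n co fl+, are the parental types, so the F1 was n+ co+ fl / n co fl+.
The two rarest classes, n co+ fl and n+ co fl+, are the double crossovers. Comparing them with the parentals, only the n allele has switched, so n is the middle locus and the order is fl – n – co.
Crossovers in the fl–n interval produce the single-crossover classes n+ co+ fl+ and n co fl (53 + 66 = 119) plus the double crossovers (14).
RF(fl–n) = (119 + 14) / 1000 = 133/1000 = 0.1330 → 13.3 m.u.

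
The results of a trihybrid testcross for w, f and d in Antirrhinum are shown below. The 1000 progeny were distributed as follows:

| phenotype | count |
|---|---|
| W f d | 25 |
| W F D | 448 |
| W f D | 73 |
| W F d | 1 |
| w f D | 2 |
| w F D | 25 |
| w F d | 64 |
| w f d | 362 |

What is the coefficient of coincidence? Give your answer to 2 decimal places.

0.40

The two most frequent reciprocal classes, W F D and w f d, are the parental types, so the F1 was W F D / w f d.
The two rarest classes, W F d and w f D, are the double crossovers. Comparing them with the parentals, only the d allele has switched, so d is the middle locus and the order is w – d – f.
w–d: (50 + 3)/1000 = 0.0530; d–f: (137 + 3)/1000 = 0.1400.
Expected DCO frequency = 0.0530 × 0.1400 ≈ 0.00742; observed = 3/1000 ≈ 0.00300.
Coefficient of coincidence = 0.00300/0.00742 ≈ 0.40.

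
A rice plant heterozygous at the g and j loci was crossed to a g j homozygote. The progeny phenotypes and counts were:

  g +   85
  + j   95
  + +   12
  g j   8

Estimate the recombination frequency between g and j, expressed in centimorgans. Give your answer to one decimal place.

10.0 centimorgans

The two most frequent classes, + j (95) and g + (85), are the parental types, so the F1 was + j / g +.
The recombinant classes are + + and g j: 12 + 8 = 20.
Recombination frequency = 20/200 = 0.1000 ≈ 10.0%, i.e. 10.0 centimorgans.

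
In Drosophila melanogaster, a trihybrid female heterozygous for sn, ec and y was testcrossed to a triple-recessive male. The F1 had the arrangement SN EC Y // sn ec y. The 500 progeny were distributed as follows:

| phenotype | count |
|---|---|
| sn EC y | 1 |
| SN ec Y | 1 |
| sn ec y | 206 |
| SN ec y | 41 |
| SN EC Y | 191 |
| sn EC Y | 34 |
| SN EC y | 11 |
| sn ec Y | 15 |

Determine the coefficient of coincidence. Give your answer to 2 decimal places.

The two rarest classes, SN ec Y and sn EC y, are the double crossovers. Comparing them with the parentals, only the ec allele has switched, so ec is the middle locus and the order is y – ec – sn.
y–ec: (26 + 2)/500 = 0.0560; ec–sn: (75 + 2)/500 = 0.1540.
Expected DCO frequency = 0.0560 × 0.1540 ≈ 0.00862; observed = 2/500 ≈ 0.00400.
Coefficient of coincidence = 0.00400/0.00862 ≈ 0.46.

0.46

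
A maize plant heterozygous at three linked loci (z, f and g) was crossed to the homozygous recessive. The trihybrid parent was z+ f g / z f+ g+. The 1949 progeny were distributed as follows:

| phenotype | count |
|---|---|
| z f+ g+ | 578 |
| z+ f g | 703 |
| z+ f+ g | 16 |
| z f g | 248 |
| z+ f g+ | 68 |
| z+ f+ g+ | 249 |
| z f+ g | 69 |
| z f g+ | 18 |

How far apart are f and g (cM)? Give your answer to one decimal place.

8.8 cM

The two rarest classes, z+ f+ g and z f g+, are the double crossovers. Comparing them with the parentals, only the f allele has switched, so f is the middle locus and the order is g – f – z.
Crossovers in the g–f interval produce the single-crossover classes z+ f g+ and z f+ g (68 + 69 = 137) plus the double crossovers (34).
RF(g–f) = (137 + 34) / 1949 = 171/1949 = 0.0877 → 8.8 cM.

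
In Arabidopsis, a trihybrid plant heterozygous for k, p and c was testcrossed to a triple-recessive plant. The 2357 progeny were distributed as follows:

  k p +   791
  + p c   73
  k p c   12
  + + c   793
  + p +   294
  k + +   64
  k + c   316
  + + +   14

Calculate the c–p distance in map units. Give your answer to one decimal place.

6.9 map units

The two most frequent reciprocal classes, + + c and k p +, are the parental types, so the F1 was + + c / k p +.
The two rarest classes, + + + and k p c, are the double crossovers. Comparing them with the parentals, only the c allele has switched, so c is the middle locus and the order is p – c – k.
Crossovers in the p–c interval produce the single-crossover classes + p c and k + + (73 + 64 = 137) plus the double crossovers (26).
RF(p–c) = (137 + 26) / 2357 = 163/2357 = 0.0692 → 6.9 map units.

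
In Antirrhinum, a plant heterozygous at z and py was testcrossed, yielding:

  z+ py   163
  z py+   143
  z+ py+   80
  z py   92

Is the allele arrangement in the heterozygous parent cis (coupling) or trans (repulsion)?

trans

The two most frequent classes are z+ py (163) and z py+ (143); these are the parental (non-recombinant) types.
So the F1 carried z+ py on one chromosome and z py+ on the other — the recessive alleles are on opposite chromosomes (trans / repulsion).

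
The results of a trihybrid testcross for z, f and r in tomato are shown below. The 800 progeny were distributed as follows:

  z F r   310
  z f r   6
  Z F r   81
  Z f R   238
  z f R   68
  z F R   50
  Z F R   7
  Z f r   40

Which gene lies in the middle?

f

The two most frequent reciprocal classes, Z f R and z F r, are the parental types, so the F1 was Z f R / z F r.
The two rarest classes, Z F R and z f r, are the double crossovers. Comparing them with the parentals, only the f allele has switched, so f is the middle locus and the order is r – f – z.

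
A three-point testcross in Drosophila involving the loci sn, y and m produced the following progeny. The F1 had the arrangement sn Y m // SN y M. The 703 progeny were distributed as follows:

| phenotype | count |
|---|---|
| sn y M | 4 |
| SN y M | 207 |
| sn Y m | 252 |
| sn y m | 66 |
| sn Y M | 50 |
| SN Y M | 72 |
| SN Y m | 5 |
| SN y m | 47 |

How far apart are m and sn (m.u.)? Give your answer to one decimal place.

15.1 m.u.

The two rarest classes, SN Y m and sn y M, are the double crossovers. Comparing them with the parentals, only the sn allele has switched, so sn is the middle locus and the order is m – sn – y.
Crossovers in the m–sn interval produce the single-crossover classes sn Y M and SN y m (50 + 47 = 97) plus the double crossovers (9).
RF(m–sn) = (97 + 9) / 703 = 106/703 = 0.1508 → 15.1 m.u.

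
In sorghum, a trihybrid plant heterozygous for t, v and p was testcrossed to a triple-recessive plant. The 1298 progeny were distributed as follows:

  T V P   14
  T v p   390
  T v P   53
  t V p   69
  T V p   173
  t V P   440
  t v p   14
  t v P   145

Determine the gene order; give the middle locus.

The two most frequent reciprocal classes, t V P and T v p, are the parental types, so the F1 was t V P / T v p.
The two rarest classes, T V P and t v p, are the double crossovers. Comparing them with the parentals, only the t allele has switched, so t is the middle locus and the order is p – t – v.

t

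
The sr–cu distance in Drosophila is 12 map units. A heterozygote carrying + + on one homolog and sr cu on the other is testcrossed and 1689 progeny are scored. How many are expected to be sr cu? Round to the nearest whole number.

A map distance of 12 map units corresponds to a recombination frequency of 0.120.
The F1 is + + / sr cu, so sr cu is a parental gamete class with expected frequency (1 − r)/2 = 0.880/2 = 0.4400.
Expected number = 0.4400 × 1689 = 743.16 ≈ 743.

743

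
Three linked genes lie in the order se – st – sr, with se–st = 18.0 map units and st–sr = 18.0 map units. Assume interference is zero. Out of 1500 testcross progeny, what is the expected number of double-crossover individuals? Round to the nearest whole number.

49

Map distances give recombination frequencies of 0.180 and 0.180 for the two intervals.
With no interference, expected double-crossover frequency = 0.180 × 0.180 = 0.03240.
Expected number = 0.03240 × 1500 = 48.60 ≈ 49.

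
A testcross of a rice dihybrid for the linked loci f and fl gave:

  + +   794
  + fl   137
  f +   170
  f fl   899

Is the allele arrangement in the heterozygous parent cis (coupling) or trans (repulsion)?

The two most frequent classes are + + (794) and f fl (899); these are the parental (non-recombinant) types.
So the F1 carried + + on one chromosome and f fl on the other — the recessive alleles are on the same chromosome (cis / coupling).

cis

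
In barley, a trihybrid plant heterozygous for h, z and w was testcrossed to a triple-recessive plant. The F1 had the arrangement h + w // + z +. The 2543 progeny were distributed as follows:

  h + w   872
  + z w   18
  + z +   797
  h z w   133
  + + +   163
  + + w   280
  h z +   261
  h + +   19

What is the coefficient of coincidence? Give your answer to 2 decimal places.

0.49

The two rarest classes, h + + and + z w, are the double crossovers. Comparing them with the parentals, only the w allele has switched, so w is the middle locus and the order is z – w – h.
z–w: (296 + 37)/2543 = 0.1309; w–h: (541 + 37)/2543 = 0.2273.
Expected DCO frequency = 0.1309 × 0.2273 ≈ 0.02975; observed = 37/2543 ≈ 0.01455.
Coefficient of coincidence = 0.01455/0.02975 ≈ 0.49.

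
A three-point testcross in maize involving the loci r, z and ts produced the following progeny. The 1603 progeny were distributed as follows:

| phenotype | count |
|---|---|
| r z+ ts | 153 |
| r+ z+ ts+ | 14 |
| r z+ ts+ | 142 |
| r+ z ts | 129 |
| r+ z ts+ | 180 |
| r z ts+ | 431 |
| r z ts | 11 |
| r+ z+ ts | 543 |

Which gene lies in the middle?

ts

The two most frequent reciprocal classes, r+ z+ ts and r z ts+, are the parental types, so the F1 was r+ z+ ts / r z ts+.
The two rarest classes, r+ z+ ts+ and r z ts, are the double crossovers. Comparing them with the parentals, only the ts allele has switched, so ts is the middle locus and the order is r – ts – z.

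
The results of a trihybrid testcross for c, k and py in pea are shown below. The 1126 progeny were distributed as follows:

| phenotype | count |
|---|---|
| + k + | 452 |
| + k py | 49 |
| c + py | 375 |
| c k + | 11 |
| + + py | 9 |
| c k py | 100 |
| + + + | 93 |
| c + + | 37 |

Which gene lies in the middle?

c

The two most frequent reciprocal classes, + k + and c + py, are the parental types, so the F1 was + k + / c + py.
The two rarest classes, c k + and + + py, are the double crossovers. Comparing them with the parentals, only the c allele has switched, so c is the middle locus and the order is k – c – py.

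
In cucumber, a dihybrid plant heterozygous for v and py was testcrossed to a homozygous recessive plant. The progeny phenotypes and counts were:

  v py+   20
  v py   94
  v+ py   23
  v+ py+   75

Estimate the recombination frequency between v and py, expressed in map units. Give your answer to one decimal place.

The two most frequent classes, v+ py+ (75) and v py (94), are the parental types, so the F1 was v+ py+ / v py.
The recombinant classes are v+ py and v py+: 23 + 20 = 43.
Recombination frequency = 43/212 = 0.2028 ≈ 20.3%, i.e. 20.3 map units.

20.3 map units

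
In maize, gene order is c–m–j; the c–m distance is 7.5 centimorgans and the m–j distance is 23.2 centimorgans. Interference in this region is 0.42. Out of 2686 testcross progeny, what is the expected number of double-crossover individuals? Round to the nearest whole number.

27

Map distances give recombination frequencies of 0.075 and 0.232 for the two intervals.
With interference 0.42 (so coincidence = 0.58), expected double-crossover frequency = 0.075 × 0.232 × 0.58 = 0.01009.
Expected number = 0.01009 × 2686 = 27.11 ≈ 27.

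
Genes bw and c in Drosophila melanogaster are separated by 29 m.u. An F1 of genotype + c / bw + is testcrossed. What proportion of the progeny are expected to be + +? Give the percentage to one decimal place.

14.5%

A map distance of 29 m.u. corresponds to a recombination frequency of 0.290.
The F1 is + c / bw +, so + + is a recombinant gamete class with expected frequency r/2 = 0.290/2 = 0.1450.
That is 0.1450 = 14.5% of the progeny.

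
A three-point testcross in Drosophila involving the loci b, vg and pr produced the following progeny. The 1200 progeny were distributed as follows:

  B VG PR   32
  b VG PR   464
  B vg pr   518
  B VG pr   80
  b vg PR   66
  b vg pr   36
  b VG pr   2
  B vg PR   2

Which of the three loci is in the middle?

pr

The two most frequent reciprocal classes, b VG PR and B vg pr, are the parental types, so the F1 was b VG PR / B vg pr.
The two rarest classes, b VG pr and B vg PR, are the double crossovers. Comparing them with the parentals, only the pr allele has switched, so pr is the middle locus and the order is b – pr – vg.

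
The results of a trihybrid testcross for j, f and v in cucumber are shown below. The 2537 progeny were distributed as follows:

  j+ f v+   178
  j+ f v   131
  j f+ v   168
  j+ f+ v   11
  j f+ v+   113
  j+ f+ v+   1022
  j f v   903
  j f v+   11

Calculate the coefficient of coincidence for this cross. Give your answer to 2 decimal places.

0.57

The two most frequent reciprocal classes, j+ f+ v+ and j f v, are the parental types, so the F1 was j+ f+ v+ / j f v.
The two rarest classes, j+ f+ v and j f v+, are the double crossovers. Comparing them with the parentals, only the v allele has switched, so v is the middle locus and the order is f – v – j.
f–v: (346 + 22)/2537 = 0.1451; v–j: (244 + 22)/2537 = 0.1048.
Expected DCO frequency = 0.1451 × 0.1048 ≈ 0.01521; observed = 22/2537 ≈ 0.00867.
Coefficient of coincidence = 0.00867/0.01521 ≈ 0.57.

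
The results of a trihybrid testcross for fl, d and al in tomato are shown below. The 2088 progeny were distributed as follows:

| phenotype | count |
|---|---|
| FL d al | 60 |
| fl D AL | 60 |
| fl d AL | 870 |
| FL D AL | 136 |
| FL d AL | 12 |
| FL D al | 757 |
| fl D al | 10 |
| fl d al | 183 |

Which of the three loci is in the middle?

The two most frequent reciprocal classes, fl d AL and FL D al, are the parental types, so the F1 was fl d AL / FL D al.
The two rarest classes, FL d AL and fl D al, are the double crossovers. Comparing them with the parentals, only the fl allele has switched, so fl is the middle locus and the order is d – fl – al.

fl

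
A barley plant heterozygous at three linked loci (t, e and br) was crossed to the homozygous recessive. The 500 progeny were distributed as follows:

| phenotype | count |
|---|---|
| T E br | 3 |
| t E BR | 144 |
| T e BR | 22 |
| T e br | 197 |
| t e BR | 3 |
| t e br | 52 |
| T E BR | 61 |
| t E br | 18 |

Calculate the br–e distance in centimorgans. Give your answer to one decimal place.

The two most frequent reciprocal classes, t E BR and T e br, are the parental types, so the F1 was t E BR / T e br.
The two rarest classes, t e BR and T E br, are the double crossovers. Comparing them with the parentals, only the e allele has switched, so e is the middle locus and the order is t – e – br.
Crossovers in the e–br interval produce the single-crossover classes t E br and T e BR (18 + 22 = 40) plus the double crossovers (6).
RF(e–br) = (40 + 6) / 500 = 46/500 = 0.0920 → 9.2 centimorgans.

9.2 centimorgans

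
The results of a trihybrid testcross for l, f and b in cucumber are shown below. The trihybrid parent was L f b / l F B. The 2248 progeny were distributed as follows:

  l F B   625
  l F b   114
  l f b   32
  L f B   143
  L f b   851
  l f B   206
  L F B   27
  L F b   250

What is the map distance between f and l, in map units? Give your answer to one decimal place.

22.9 map units

The two rarest classes, l f b and L F B, are the double crossovers. Comparing them with the parentals, only the l allele has switched, so l is the middle locus and the order is f – l – b.
Crossovers in the f–l interval produce the single-crossover classes L F b and l f B (250 + 206 = 456) plus the double crossovers (59).
RF(f–l) = (456 + 59) / 2248 = 515/2248 = 0.2291 → 22.9 map units.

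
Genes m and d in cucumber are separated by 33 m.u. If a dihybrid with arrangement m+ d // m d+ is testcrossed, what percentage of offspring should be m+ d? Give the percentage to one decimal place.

33.5%

A map distance of 33 m.u. corresponds to a recombination frequency of 0.330.
The F1 is m+ d / m d+, so m+ d is a parental gamete class with expected frequency (1 − r)/2 = 0.670/2 = 0.3350.
That is 0.3350 = 33.5% of the progeny.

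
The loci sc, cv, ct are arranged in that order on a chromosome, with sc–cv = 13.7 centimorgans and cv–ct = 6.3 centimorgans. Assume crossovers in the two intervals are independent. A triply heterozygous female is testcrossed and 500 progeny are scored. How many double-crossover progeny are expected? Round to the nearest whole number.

4

Map distances give recombination frequencies of 0.137 and 0.063 for the two intervals.
With no interference, expected double-crossover frequency = 0.137 × 0.063 = 0.00863.
Expected number = 0.00863 × 500 = 4.32 ≈ 4.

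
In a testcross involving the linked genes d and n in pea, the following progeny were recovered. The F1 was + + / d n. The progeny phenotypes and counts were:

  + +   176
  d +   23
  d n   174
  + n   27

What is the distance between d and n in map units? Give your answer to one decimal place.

12.5 map units

The recombinant classes are + n and d +: 27 + 23 = 50.
Recombination frequency = 50/400 = 0.1250 ≈ 12.5%, i.e. 12.5 map units.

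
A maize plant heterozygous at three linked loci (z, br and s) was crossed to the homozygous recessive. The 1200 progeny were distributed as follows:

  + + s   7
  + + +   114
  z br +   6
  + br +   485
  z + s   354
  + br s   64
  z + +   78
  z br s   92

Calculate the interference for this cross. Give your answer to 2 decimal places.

The two most frequent reciprocal classes, + br + and z + s, are the parental types, so the F1 was + br + / z + s.
The two rarest classes, z br + and + + s, are the double crossovers. Comparing them with the parentals, only the z allele has switched, so z is the middle locus and the order is s – z – br.
s–z: (142 + 13)/1200 = 0.1292; z–br: (206 + 13)/1200 = 0.1825.
Expected DCO frequency = 0.1292 × 0.1825 ≈ 0.02358; observed = 13/1200 ≈ 0.01083.
Coefficient of coincidence = 0.01083/0.02358 ≈ 0.46; interference = 1 − 0.46 = 0.54.

0.54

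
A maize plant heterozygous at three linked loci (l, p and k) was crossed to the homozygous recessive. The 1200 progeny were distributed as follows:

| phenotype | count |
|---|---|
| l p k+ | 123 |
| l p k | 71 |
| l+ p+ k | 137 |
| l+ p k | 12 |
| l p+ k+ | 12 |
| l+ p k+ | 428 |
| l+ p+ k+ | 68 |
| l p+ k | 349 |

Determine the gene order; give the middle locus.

k

The two most frequent reciprocal classes, l p+ k and l+ p k+, are the parental types, so the F1 was l p+ k / l+ p k+.
The two rarest classes, l p+ k+ and l+ p k, are the double crossovers. Comparing them with the parentals, only the k allele has switched, so k is the middle locus and the order is l – k – p.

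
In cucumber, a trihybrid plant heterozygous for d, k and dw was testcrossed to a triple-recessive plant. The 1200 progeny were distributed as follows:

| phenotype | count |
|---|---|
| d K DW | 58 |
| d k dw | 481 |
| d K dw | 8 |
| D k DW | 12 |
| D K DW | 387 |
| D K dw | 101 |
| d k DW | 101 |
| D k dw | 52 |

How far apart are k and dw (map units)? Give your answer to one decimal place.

The two most frequent reciprocal classes, D K DW and d k dw, are the parental types, so the F1 was D K DW / d k dw.
The two rarest classes, D k DW and d K dw, are the double crossovers. Comparing them with the parentals, only the k allele has switched, so k is the middle locus and the order is dw – k – d.
Crossovers in the dw–k interval produce the single-crossover classes D K dw and d k DW (101 + 101 = 202) plus the double crossovers (20).
RF(dw–k) = (202 + 20) / 1200 = 222/1200 = 0.1850 → 18.5 map units.

18.5 map units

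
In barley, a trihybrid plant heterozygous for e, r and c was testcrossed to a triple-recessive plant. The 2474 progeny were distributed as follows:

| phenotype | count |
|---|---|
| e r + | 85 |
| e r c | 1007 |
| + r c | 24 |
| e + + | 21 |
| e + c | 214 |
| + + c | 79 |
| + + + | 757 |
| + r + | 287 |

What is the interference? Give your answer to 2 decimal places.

The two most frequent reciprocal classes, e r c and + + +, are the parental types, so the F1 was e r c / + + +.
The two rarest classes, + r c and e + +, are the double crossovers. Comparing them with the parentals, only the e allele has switched, so e is the middle locus and the order is r – e – c.
r–e: (501 + 45)/2474 = 0.2207; e–c: (164 + 45)/2474 = 0.0845.
Expected DCO frequency = 0.2207 × 0.0845 ≈ 0.01865; observed = 45/2474 ≈ 0.01819.
Coefficient of coincidence = 0.01819/0.01865 ≈ 0.98; interference = 1 − 0.98 = 0.02.

0.02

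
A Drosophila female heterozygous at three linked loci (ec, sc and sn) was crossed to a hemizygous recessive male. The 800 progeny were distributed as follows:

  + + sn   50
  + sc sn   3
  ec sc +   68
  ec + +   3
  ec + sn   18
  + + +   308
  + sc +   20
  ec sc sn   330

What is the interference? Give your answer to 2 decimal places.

0.12

The two most frequent reciprocal classes, ec sc sn and + + +, are the parental types, so the F1 was ec sc sn / + + +.
The two rarest classes, + sc sn and ec + +, are the double crossovers. Comparing them with the parentals, only the ec allele has switched, so ec is the middle locus and the order is sn – ec – sc.
sn–ec: (118 + 6)/800 = 0.1550; ec–sc: (38 + 6)/800 = 0.0550.
Expected DCO frequency = 0.1550 × 0.0550 ≈ 0.00852; observed = 6/800 ≈ 0.00750.
Coefficient of coincidence = 0.00750/0.00852 ≈ 0.88; interference = 1 − 0.88 = 0.12.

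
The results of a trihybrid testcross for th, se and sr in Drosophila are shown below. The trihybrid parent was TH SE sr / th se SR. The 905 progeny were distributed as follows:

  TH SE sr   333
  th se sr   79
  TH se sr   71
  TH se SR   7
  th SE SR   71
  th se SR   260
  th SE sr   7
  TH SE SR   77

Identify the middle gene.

The two rarest classes, th SE sr and TH se SR, are the double crossovers. Comparing them with the parentals, only the th allele has switched, so th is the middle locus and the order is se – th – sr.

th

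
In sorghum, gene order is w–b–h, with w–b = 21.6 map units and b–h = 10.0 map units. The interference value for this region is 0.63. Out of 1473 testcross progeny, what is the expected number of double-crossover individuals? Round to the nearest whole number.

Map distances give recombination frequencies of 0.216 and 0.100 for the two intervals.
With interference 0.63 (so coincidence = 0.37), expected double-crossover frequency = 0.216 × 0.100 × 0.37 = 0.00799.
Expected number = 0.00799 × 1473 = 11.77 ≈ 12.

12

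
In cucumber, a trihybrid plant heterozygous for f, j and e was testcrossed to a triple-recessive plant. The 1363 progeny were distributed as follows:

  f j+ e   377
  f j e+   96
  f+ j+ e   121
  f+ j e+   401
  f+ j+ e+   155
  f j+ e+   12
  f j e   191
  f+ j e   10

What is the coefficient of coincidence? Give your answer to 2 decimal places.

0.34

The two most frequent reciprocal classes, f j+ e and f+ j e+, are the parental types, so the F1 was f j+ e / f+ j e+.
The two rarest classes, f j+ e+ and f+ j e, are the double crossovers. Comparing them with the parentals, only the e allele has switched, so e is the middle locus and the order is j – e – f.
j–e: (346 + 22)/1363 = 0.2700; e–f: (217 + 22)/1363 = 0.1753.
Expected DCO frequency = 0.2700 × 0.1753 ≈ 0.04733; observed = 22/1363 ≈ 0.01614.
Coefficient of coincidence = 0.01614/0.04733 ≈ 0.34.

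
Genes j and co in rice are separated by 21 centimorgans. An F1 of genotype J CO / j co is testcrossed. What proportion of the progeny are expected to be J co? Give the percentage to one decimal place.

A map distance of 21 centimorgans corresponds to a recombination frequency of 0.210.
The F1 is J CO / j co, so J co is a recombinant gamete class with expected frequency r/2 = 0.210/2 = 0.1050.
That is 0.1050 = 10.5% of the progeny.

10.5%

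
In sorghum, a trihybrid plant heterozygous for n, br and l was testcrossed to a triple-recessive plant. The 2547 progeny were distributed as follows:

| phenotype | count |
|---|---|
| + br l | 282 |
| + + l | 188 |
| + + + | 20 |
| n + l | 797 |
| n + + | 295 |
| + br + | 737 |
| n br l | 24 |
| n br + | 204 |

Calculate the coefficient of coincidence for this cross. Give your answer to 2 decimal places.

The two most frequent reciprocal classes, + br + and n + l, are the parental types, so the F1 was + br + / n + l.
The two rarest classes, + + + and n br l, are the double crossovers. Comparing them with the parentals, only the br allele has switched, so br is the middle locus and the order is n – br – l.
n–br: (392 + 44)/2547 = 0.1712; br–l: (577 + 44)/2547 = 0.2438.
Expected DCO frequency = 0.1712 × 0.2438 ≈ 0.04174; observed = 44/2547 ≈ 0.01728.
Coefficient of coincidence = 0.01728/0.04174 ≈ 0.41.

0.41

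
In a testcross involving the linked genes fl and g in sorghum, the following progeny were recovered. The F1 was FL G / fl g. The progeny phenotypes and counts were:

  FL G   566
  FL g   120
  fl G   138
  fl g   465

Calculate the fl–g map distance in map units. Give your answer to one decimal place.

20.0 map units

The recombinant classes are FL g and fl G: 120 + 138 = 258.
Recombination frequency = 258/1289 = 0.2002 ≈ 20.0%, i.e. 20.0 map units.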